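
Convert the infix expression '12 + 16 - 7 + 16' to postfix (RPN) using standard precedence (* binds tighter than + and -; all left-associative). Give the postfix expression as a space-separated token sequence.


Applying the shunting-yard algorithm:
  Operand 12 -> output
  Push '+' onto operator stack -> op-stack: [+]
  Operand 16 -> output
  See '-' (prec 1); top '+' (prec 1) >= it -> pop '+' to output
  Push '-' onto operator stack -> op-stack: [-]
  Operand 7 -> output
  See '+' (prec 1); top '-' (prec 1) >= it -> pop '-' to output
  Push '+' onto operator stack -> op-stack: [+]
  Operand 16 -> output
  End of input: pop '+' to output
Postfix result: 12 16 + 7 - 16 +

12 16 + 7 - 16 +


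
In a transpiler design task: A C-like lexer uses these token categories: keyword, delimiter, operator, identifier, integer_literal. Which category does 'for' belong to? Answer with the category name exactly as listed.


Token: 'for'
Checking categories:
  identifier: no
  integer_literal: no
  operator: no
  keyword: YES
  delimiter: no
Category: keyword

keyword


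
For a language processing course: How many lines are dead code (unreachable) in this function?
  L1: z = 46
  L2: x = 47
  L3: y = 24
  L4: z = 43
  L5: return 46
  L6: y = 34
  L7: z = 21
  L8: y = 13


Analyzing control flow:
  L1: reachable (before return)
  L2: reachable (before return)
  L3: reachable (before return)
  L4: reachable (before return)
  L5: reachable (return statement)
  L6: DEAD (after return at L5)
  L7: DEAD (after return at L5)
  L8: DEAD (after return at L5)
Return at L5, total lines = 8
Dead lines: L6 through L8
Count: 3

3


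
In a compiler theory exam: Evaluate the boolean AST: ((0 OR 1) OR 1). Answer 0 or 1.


Step 1: Evaluate inner node
  0 OR 1 = 1
Step 2: Evaluate root node
  1 OR 1 = 1

1


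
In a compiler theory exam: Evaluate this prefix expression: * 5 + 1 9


Parsing prefix expression: * 5 + 1 9
Step 1: Innermost operation '+ 1 9'
  1 + 9 = 10
Step 2: Outer operation '* 5 [10]'
  5 * 10 = 50

50


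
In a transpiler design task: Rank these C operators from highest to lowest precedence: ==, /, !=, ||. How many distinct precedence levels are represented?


Looking up precedence for each operator:
  == -> precedence 3
  / -> precedence 6
  != -> precedence 3
  || -> precedence 1
Sorted highest to lowest: /, ==, !=, ||
Distinct precedence values: [6, 3, 1]
Number of distinct levels: 3

3


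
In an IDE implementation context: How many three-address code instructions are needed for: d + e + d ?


Expression: d + e + d
Generating three-address code (respecting * over +/- precedence):
  Instruction 1: t1 = d + e
  Instruction 2: t2 = t1 + d
Total instructions: 2

2


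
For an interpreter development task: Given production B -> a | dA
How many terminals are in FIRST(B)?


Production: B -> a | dA
Examining each alternative for leading terminals:
  B -> a : first terminal = 'a'
  B -> dA : first terminal = 'd'
FIRST(B) = {a, d}
Count: 2

2


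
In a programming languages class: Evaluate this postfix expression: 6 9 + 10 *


Processing tokens left to right:
Push 6, Push 9
Pop 6 and 9, compute 6 + 9 = 15, push 15
Push 10
Pop 15 and 10, compute 15 * 10 = 150, push 150
Stack result: 150

150


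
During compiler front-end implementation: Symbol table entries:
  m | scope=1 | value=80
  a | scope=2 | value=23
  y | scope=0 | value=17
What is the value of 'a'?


Searching symbol table for 'a':
  m | scope=1 | value=80
  a | scope=2 | value=23 <- MATCH
  y | scope=0 | value=17
Found 'a' at scope 2 with value 23

23


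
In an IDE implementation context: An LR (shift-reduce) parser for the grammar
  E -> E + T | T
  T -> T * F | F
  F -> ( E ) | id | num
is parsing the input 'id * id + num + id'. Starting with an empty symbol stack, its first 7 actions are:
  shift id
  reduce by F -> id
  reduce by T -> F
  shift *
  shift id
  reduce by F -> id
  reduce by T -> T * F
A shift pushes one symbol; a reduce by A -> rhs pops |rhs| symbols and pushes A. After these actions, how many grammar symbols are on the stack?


Tracking the symbol stack through each action:
  Action 1: shift 'id' : push -> stack = [id] (size 1)
  Action 2: reduce by F -> id : pop 1, push F -> stack = [F] (size 1)
  Action 3: reduce by T -> F : pop 1, push T -> stack = [T] (size 1)
  Action 4: shift '*' : push -> stack = [T, *] (size 2)
  Action 5: shift 'id' : push -> stack = [T, *, id] (size 3)
  Action 6: reduce by F -> id : pop 1, push F -> stack = [T, *, F] (size 3)
  Action 7: reduce by T -> T * F : pop 3, push T -> stack = [T] (size 1)
Final stack size: 1

1


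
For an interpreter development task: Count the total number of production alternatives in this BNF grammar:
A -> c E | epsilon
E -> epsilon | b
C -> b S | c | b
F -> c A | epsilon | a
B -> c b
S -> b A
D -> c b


Counting alternatives per rule:
  A: 2 alternative(s)
  E: 2 alternative(s)
  C: 3 alternative(s)
  F: 3 alternative(s)
  B: 1 alternative(s)
  S: 1 alternative(s)
  D: 1 alternative(s)
Sum: 2 + 2 + 3 + 3 + 1 + 1 + 1 = 13

13


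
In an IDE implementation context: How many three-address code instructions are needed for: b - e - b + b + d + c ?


Expression: b - e - b + b + d + c
Generating three-address code (respecting * over +/- precedence):
  Instruction 1: t1 = b - e
  Instruction 2: t2 = t1 - b
  Instruction 3: t3 = t2 + b
  Instruction 4: t4 = t3 + d
  Instruction 5: t5 = t4 + c
Total instructions: 5

5


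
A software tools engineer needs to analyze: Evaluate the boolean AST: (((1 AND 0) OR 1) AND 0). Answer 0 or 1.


Step 1: Evaluate inner node
  1 AND 0 = 0
Step 2: Evaluate next node
  0 OR 1 = 1
Step 3: Evaluate root node
  1 AND 0 = 0

0


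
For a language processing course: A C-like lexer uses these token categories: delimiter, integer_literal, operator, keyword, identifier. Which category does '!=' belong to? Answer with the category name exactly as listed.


Token: '!='
Checking categories:
  identifier: no
  integer_literal: no
  operator: YES
  keyword: no
  delimiter: no
Category: operator

operator


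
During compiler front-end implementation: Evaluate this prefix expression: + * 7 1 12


Parsing prefix expression: + * 7 1 12
Step 1: Innermost operation '* 7 1'
  7 * 1 = 7
Step 2: Outer operation '+ [7] 12'
  7 + 12 = 19

19


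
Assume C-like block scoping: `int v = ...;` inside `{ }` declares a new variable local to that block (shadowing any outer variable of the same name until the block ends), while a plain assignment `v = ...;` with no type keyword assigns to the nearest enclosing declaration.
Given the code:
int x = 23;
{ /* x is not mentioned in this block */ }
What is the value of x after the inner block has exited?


Analyzing scoping rules:
Outer scope: declares x = 23
Inner block: x is neither redeclared nor assigned -> unchanged
After the block -> 23
Result: 23

23


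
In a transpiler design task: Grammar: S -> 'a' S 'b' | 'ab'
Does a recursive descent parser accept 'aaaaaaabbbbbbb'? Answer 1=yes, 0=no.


Grammar accepts strings of the form a^n b^n (n >= 1)
Word: 'aaaaaaabbbbbbb'
Counting: 7 a's and 7 b's
Check: 7 == 7? Yes
Derivation (S -> aSb applied 6 time(s), then S -> ab): S => aSb => aaSbb => aaaSbbb => aaaaSbbbb => aaaaaSbbbbb => aaaaaaSbbbbbb => aaaaaaabbbbbbb
Accepted

1


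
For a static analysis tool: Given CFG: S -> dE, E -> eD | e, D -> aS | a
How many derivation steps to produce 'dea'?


Grammar: S -> dE, E -> eD | e, D -> aS | a
Deriving 'dea':
Step 1: S -> dE => dE
Step 2: E -> eD => deD
Step 3: D -> a => dea
Total derivation steps: 3

3


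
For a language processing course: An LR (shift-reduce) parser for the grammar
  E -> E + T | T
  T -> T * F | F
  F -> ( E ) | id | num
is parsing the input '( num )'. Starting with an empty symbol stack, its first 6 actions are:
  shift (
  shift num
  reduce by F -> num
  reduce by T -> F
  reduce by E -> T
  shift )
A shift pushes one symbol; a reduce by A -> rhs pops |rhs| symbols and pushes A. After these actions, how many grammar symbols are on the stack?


Tracking the symbol stack through each action:
  Action 1: shift '(' : push -> stack = [(] (size 1)
  Action 2: shift 'num' : push -> stack = [(, num] (size 2)
  Action 3: reduce by F -> num : pop 1, push F -> stack = [(, F] (size 2)
  Action 4: reduce by T -> F : pop 1, push T -> stack = [(, T] (size 2)
  Action 5: reduce by E -> T : pop 1, push E -> stack = [(, E] (size 2)
  Action 6: shift ')' : push -> stack = [(, E, )] (size 3)
Final stack size: 3

3


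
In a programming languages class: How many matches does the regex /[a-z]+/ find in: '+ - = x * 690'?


Pattern: /[a-z]+/ (identifiers)
Input: '+ - = x * 690'
Scanning for matches:
  Match 1: 'x'
Total matches: 1

1


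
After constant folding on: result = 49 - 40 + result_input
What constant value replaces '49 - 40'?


Identifying constant sub-expression:
  Original: result = 49 - 40 + result_input
  49 and 40 are both compile-time constants
  Evaluating: 49 - 40 = 9
  After folding: result = 9 + result_input

9


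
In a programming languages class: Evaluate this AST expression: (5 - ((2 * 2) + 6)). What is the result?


Expression: (5 - ((2 * 2) + 6))
Evaluating step by step:
  2 * 2 = 4
  4 + 6 = 10
  5 - 10 = -5
Result: -5

-5


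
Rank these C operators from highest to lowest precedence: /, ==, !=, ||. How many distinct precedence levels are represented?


Looking up precedence for each operator:
  / -> precedence 6
  == -> precedence 3
  != -> precedence 3
  || -> precedence 1
Sorted highest to lowest: /, ==, !=, ||
Distinct precedence values: [6, 3, 1]
Number of distinct levels: 3

3


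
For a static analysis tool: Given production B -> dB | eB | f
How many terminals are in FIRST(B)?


Production: B -> dB | eB | f
Examining each alternative for leading terminals:
  B -> dB : first terminal = 'd'
  B -> eB : first terminal = 'e'
  B -> f : first terminal = 'f'
FIRST(B) = {d, e, f}
Count: 3

3


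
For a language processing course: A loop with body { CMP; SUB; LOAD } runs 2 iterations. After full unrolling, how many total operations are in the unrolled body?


Loop body operations: CMP, SUB, LOAD (3 ops per iteration)
Unrolling 2 iterations:
  Iteration 1: CMP, SUB, LOAD (3 ops)
  Iteration 2: CMP, SUB, LOAD (3 ops)
Total: 2 iterations * 3 ops/iter = 6 operations

6


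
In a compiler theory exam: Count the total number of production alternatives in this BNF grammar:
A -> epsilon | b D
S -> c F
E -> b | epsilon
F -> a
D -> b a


Counting alternatives per rule:
  A: 2 alternative(s)
  S: 1 alternative(s)
  E: 2 alternative(s)
  F: 1 alternative(s)
  D: 1 alternative(s)
Sum: 2 + 1 + 2 + 1 + 1 = 7

7


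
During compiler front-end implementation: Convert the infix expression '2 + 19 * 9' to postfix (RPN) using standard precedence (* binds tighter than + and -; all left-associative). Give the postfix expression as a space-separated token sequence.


Applying the shunting-yard algorithm:
  Operand 2 -> output
  Push '+' onto operator stack -> op-stack: [+]
  Operand 19 -> output
  Push '*' onto operator stack -> op-stack: [+, *]
  Operand 9 -> output
  End of input: pop '*' to output
  End of input: pop '+' to output
Postfix result: 2 19 9 * +

2 19 9 * +


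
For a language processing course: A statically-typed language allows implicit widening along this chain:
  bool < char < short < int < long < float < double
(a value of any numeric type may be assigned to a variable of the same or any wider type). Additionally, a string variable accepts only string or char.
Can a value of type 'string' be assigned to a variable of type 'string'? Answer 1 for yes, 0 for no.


Target variable type: string
Source value type: string
Rule: string accepts only {string, char}
  source 'string' in {string, char}? Yes
Result: 1

1


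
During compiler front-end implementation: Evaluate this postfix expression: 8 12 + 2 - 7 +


Processing tokens left to right:
Push 8, Push 12
Pop 8 and 12, compute 8 + 12 = 20, push 20
Push 2
Pop 20 and 2, compute 20 - 2 = 18, push 18
Push 7
Pop 18 and 7, compute 18 + 7 = 25, push 25
Stack result: 25

25


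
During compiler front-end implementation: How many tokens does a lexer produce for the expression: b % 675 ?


Scanning 'b % 675'
Token 1: 'b' -> identifier
Token 2: '%' -> operator
Token 3: '675' -> integer_literal
Total tokens: 3

3


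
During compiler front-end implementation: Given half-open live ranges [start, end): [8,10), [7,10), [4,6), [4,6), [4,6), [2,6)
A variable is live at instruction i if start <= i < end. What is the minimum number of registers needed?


Live ranges:
  Var0: [8, 10)
  Var1: [7, 10)
  Var2: [4, 6)
  Var3: [4, 6)
  Var4: [4, 6)
  Var5: [2, 6)
Sweep-line events (position, delta, active):
  pos=2 start -> active=1
  pos=4 start -> active=2
  pos=4 start -> active=3
  pos=4 start -> active=4
  pos=6 end -> active=3
  pos=6 end -> active=2
  pos=6 end -> active=1
  pos=6 end -> active=0
  pos=7 start -> active=1
  pos=8 start -> active=2
  pos=10 end -> active=1
  pos=10 end -> active=0
Maximum simultaneous active: 4
Minimum registers needed: 4

4


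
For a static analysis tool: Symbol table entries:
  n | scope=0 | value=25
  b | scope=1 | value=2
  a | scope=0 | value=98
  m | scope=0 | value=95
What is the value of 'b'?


Searching symbol table for 'b':
  n | scope=0 | value=25
  b | scope=1 | value=2 <- MATCH
  a | scope=0 | value=98
  m | scope=0 | value=95
Found 'b' at scope 1 with value 2

2


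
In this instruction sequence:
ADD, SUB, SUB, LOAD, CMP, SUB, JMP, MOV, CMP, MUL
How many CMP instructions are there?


Scanning instruction sequence for CMP:
  Position 1: ADD
  Position 2: SUB
  Position 3: SUB
  Position 4: LOAD
  Position 5: CMP <- MATCH
  Position 6: SUB
  Position 7: JMP
  Position 8: MOV
  Position 9: CMP <- MATCH
  Position 10: MUL
Matches at positions: [5, 9]
Total CMP count: 2

2


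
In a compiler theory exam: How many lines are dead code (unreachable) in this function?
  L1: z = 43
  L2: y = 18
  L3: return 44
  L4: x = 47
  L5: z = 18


Analyzing control flow:
  L1: reachable (before return)
  L2: reachable (before return)
  L3: reachable (return statement)
  L4: DEAD (after return at L3)
  L5: DEAD (after return at L3)
Return at L3, total lines = 5
Dead lines: L4 through L5
Count: 2

2


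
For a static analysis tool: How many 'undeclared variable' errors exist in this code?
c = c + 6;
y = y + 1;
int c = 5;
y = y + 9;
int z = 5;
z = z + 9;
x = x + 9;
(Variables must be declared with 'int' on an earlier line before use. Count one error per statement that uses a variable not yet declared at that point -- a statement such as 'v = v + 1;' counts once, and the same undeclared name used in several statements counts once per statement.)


Scanning code line by line:
  Line 1: use 'c' -> ERROR (undeclared)
  Line 2: use 'y' -> ERROR (undeclared)
  Line 3: declare 'c' -> declared = ['c']
  Line 4: use 'y' -> ERROR (undeclared)
  Line 5: declare 'z' -> declared = ['c', 'z']
  Line 6: use 'z' -> OK (declared)
  Line 7: use 'x' -> ERROR (undeclared)
Total undeclared variable errors: 4

4


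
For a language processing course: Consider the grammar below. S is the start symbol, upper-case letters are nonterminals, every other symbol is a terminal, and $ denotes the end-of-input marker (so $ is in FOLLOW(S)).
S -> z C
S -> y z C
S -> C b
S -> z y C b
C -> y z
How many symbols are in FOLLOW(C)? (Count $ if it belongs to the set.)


S is the start symbol and does not occur in any rule body, so FOLLOW(S) = {$}.
Examining every occurrence of C in a rule body:
  S -> z C : C is at the right end -> add FOLLOW(S) = {$}
  S -> y z C : C is at the right end -> add FOLLOW(S) = {$} (already in the set)
  S -> C b : C is followed by terminal 'b' -> add 'b'
  S -> z y C b : C is followed by terminal 'b' -> add 'b' (already in the set)
  C -> y z : C does not occur in the body -> contributes nothing
FOLLOW(C) = {b, $}
Count: 2

2


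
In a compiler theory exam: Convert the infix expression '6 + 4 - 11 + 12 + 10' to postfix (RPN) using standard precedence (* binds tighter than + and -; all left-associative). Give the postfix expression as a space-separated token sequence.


Applying the shunting-yard algorithm:
  Operand 6 -> output
  Push '+' onto operator stack -> op-stack: [+]
  Operand 4 -> output
  See '-' (prec 1); top '+' (prec 1) >= it -> pop '+' to output
  Push '-' onto operator stack -> op-stack: [-]
  Operand 11 -> output
  See '+' (prec 1); top '-' (prec 1) >= it -> pop '-' to output
  Push '+' onto operator stack -> op-stack: [+]
  Operand 12 -> output
  See '+' (prec 1); top '+' (prec 1) >= it -> pop '+' to output
  Push '+' onto operator stack -> op-stack: [+]
  Operand 10 -> output
  End of input: pop '+' to output
Postfix result: 6 4 + 11 - 12 + 10 +

6 4 + 11 - 12 + 10 +


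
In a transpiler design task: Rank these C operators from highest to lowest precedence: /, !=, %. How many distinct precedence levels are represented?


Looking up precedence for each operator:
  / -> precedence 6
  != -> precedence 3
  % -> precedence 6
Sorted highest to lowest: /, %, !=
Distinct precedence values: [6, 3]
Number of distinct levels: 2

2


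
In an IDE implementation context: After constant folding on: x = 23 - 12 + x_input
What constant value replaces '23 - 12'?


Identifying constant sub-expression:
  Original: x = 23 - 12 + x_input
  23 and 12 are both compile-time constants
  Evaluating: 23 - 12 = 11
  After folding: x = 11 + x_input

11


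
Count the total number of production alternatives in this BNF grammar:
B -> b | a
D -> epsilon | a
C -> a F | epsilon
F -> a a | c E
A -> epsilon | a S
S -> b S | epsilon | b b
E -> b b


Counting alternatives per rule:
  B: 2 alternative(s)
  D: 2 alternative(s)
  C: 2 alternative(s)
  F: 2 alternative(s)
  A: 2 alternative(s)
  S: 3 alternative(s)
  E: 1 alternative(s)
Sum: 2 + 2 + 2 + 2 + 2 + 3 + 1 = 14

14


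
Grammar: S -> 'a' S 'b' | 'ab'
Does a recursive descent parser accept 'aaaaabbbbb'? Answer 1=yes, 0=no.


Grammar accepts strings of the form a^n b^n (n >= 1)
Word: 'aaaaabbbbb'
Counting: 5 a's and 5 b's
Check: 5 == 5? Yes
Derivation (S -> aSb applied 4 time(s), then S -> ab): S => aSb => aaSbb => aaaSbbb => aaaaSbbbb => aaaaabbbbb
Accepted

1


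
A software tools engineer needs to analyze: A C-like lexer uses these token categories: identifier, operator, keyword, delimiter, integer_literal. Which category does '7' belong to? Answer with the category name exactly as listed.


Token: '7'
Checking categories:
  identifier: no
  integer_literal: YES
  operator: no
  keyword: no
  delimiter: no
Category: integer_literal

integer_literal


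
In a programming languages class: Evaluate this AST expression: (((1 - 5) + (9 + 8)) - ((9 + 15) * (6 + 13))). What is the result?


Expression: (((1 - 5) + (9 + 8)) - ((9 + 15) * (6 + 13)))
Evaluating step by step:
  1 - 5 = -4
  9 + 8 = 17
  -4 + 17 = 13
  9 + 15 = 24
  6 + 13 = 19
  24 * 19 = 456
  13 - 456 = -443
Result: -443

-443


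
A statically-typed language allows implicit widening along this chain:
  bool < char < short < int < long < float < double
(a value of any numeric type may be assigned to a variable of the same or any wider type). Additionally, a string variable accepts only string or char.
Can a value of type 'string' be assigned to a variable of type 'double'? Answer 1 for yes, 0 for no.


Target variable type: double
Source value type: string
Rule: string cannot widen to any numeric type
Result: 0

0


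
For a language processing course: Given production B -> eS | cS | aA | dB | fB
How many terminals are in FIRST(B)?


Production: B -> eS | cS | aA | dB | fB
Examining each alternative for leading terminals:
  B -> eS : first terminal = 'e'
  B -> cS : first terminal = 'c'
  B -> aA : first terminal = 'a'
  B -> dB : first terminal = 'd'
  B -> fB : first terminal = 'f'
FIRST(B) = {a, c, d, e, f}
Count: 5

5


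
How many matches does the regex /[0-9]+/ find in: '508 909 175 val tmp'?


Pattern: /[0-9]+/ (int literals)
Input: '508 909 175 val tmp'
Scanning for matches:
  Match 1: '508'
  Match 2: '909'
  Match 3: '175'
Total matches: 3

3


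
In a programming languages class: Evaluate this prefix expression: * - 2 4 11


Parsing prefix expression: * - 2 4 11
Step 1: Innermost operation '- 2 4'
  2 - 4 = -2
Step 2: Outer operation '* [-2] 11'
  -2 * 11 = -22

-22


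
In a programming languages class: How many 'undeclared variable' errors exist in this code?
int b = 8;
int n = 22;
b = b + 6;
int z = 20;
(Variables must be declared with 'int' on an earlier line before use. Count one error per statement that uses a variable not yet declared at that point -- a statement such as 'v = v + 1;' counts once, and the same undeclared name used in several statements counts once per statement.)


Scanning code line by line:
  Line 1: declare 'b' -> declared = ['b']
  Line 2: declare 'n' -> declared = ['b', 'n']
  Line 3: use 'b' -> OK (declared)
  Line 4: declare 'z' -> declared = ['b', 'n', 'z']
Total undeclared variable errors: 0

0


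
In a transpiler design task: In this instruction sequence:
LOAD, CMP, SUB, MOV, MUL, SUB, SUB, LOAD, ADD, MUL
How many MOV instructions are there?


Scanning instruction sequence for MOV:
  Position 1: LOAD
  Position 2: CMP
  Position 3: SUB
  Position 4: MOV <- MATCH
  Position 5: MUL
  Position 6: SUB
  Position 7: SUB
  Position 8: LOAD
  Position 9: ADD
  Position 10: MUL
Matches at positions: [4]
Total MOV count: 1

1


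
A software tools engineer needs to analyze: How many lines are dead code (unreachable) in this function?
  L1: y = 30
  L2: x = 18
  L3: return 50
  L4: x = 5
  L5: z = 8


Analyzing control flow:
  L1: reachable (before return)
  L2: reachable (before return)
  L3: reachable (return statement)
  L4: DEAD (after return at L3)
  L5: DEAD (after return at L3)
Return at L3, total lines = 5
Dead lines: L4 through L5
Count: 2

2


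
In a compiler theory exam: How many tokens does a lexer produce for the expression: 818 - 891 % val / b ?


Scanning '818 - 891 % val / b'
Token 1: '818' -> integer_literal
Token 2: '-' -> operator
Token 3: '891' -> integer_literal
Token 4: '%' -> operator
Token 5: 'val' -> identifier
Token 6: '/' -> operator
Token 7: 'b' -> identifier
Total tokens: 7

7


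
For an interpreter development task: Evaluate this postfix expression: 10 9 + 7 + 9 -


Processing tokens left to right:
Push 10, Push 9
Pop 10 and 9, compute 10 + 9 = 19, push 19
Push 7
Pop 19 and 7, compute 19 + 7 = 26, push 26
Push 9
Pop 26 and 9, compute 26 - 9 = 17, push 17
Stack result: 17

17


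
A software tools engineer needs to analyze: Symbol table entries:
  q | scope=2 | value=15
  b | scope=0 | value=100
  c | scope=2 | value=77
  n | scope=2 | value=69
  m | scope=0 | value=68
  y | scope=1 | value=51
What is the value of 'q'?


Searching symbol table for 'q':
  q | scope=2 | value=15 <- MATCH
  b | scope=0 | value=100
  c | scope=2 | value=77
  n | scope=2 | value=69
  m | scope=0 | value=68
  y | scope=1 | value=51
Found 'q' at scope 2 with value 15

15


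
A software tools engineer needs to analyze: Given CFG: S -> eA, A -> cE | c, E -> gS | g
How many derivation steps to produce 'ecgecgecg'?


Grammar: S -> eA, A -> cE | c, E -> gS | g
Deriving 'ecgecgecg':
Step 1: S -> eA => eA
Step 2: A -> cE => ecE
Step 3: E -> gS => ecgS
Step 4: S -> eA => ecgeA
Step 5: A -> cE => ecgecE
Step 6: E -> gS => ecgecgS
Step 7: S -> eA => ecgecgeA
Step 8: A -> cE => ecgecgecE
Step 9: E -> g => ecgecgecg
Total derivation steps: 9

9


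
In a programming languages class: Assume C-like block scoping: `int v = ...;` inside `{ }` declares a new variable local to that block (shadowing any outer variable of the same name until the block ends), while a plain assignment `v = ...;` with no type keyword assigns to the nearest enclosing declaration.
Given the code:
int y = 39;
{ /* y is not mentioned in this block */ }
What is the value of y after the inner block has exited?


Analyzing scoping rules:
Outer scope: declares y = 39
Inner block: y is neither redeclared nor assigned -> unchanged
After the block -> 39
Result: 39

39


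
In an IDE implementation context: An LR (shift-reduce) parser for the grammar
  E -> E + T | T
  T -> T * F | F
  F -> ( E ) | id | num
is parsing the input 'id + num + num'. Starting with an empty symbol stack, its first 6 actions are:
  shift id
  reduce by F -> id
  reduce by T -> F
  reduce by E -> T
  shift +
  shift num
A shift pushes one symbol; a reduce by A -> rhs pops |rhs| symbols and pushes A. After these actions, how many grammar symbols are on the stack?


Tracking the symbol stack through each action:
  Action 1: shift 'id' : push -> stack = [id] (size 1)
  Action 2: reduce by F -> id : pop 1, push F -> stack = [F] (size 1)
  Action 3: reduce by T -> F : pop 1, push T -> stack = [T] (size 1)
  Action 4: reduce by E -> T : pop 1, push E -> stack = [E] (size 1)
  Action 5: shift '+' : push -> stack = [E, +] (size 2)
  Action 6: shift 'num' : push -> stack = [E, +, num] (size 3)
Final stack size: 3

3


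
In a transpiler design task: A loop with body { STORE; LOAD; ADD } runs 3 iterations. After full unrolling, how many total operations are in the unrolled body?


Loop body operations: STORE, LOAD, ADD (3 ops per iteration)
Unrolling 3 iterations:
  Iteration 1: STORE, LOAD, ADD (3 ops)
  Iteration 2: STORE, LOAD, ADD (3 ops)
  Iteration 3: STORE, LOAD, ADD (3 ops)
Total: 3 iterations * 3 ops/iter = 9 operations

9


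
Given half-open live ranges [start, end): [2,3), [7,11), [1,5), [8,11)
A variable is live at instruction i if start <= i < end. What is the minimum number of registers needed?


Live ranges:
  Var0: [2, 3)
  Var1: [7, 11)
  Var2: [1, 5)
  Var3: [8, 11)
Sweep-line events (position, delta, active):
  pos=1 start -> active=1
  pos=2 start -> active=2
  pos=3 end -> active=1
  pos=5 end -> active=0
  pos=7 start -> active=1
  pos=8 start -> active=2
  pos=11 end -> active=1
  pos=11 end -> active=0
Maximum simultaneous active: 2
Minimum registers needed: 2

2


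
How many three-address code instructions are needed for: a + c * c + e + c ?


Expression: a + c * c + e + c
Generating three-address code (respecting * over +/- precedence):
  Instruction 1: t1 = c * c
  Instruction 2: t2 = a + t1
  Instruction 3: t3 = t2 + e
  Instruction 4: t4 = t3 + c
Total instructions: 4

4


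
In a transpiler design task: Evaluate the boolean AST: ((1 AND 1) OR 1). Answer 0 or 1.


Step 1: Evaluate inner node
  1 AND 1 = 1
Step 2: Evaluate root node
  1 OR 1 = 1

1


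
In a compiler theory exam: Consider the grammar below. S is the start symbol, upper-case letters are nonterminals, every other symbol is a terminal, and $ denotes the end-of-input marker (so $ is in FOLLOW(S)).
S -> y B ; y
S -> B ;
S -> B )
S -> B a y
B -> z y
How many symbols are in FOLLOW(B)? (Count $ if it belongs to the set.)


S is the start symbol and does not occur in any rule body, so FOLLOW(S) = {$}.
Examining every occurrence of B in a rule body:
  S -> y B ; y : B is followed by terminal ';' -> add ';'
  S -> B ; : B is followed by terminal ';' -> add ';' (already in the set)
  S -> B ) : B is followed by terminal ')' -> add ')'
  S -> B a y : B is followed by terminal 'a' -> add 'a'
  B -> z y : B does not occur in the body -> contributes nothing
FOLLOW(B) = {), ;, a}
Count: 3

3


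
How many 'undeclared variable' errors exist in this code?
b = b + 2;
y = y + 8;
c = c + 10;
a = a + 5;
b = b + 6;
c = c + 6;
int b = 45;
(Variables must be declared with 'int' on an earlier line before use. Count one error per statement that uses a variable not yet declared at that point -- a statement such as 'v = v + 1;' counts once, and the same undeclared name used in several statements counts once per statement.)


Scanning code line by line:
  Line 1: use 'b' -> ERROR (undeclared)
  Line 2: use 'y' -> ERROR (undeclared)
  Line 3: use 'c' -> ERROR (undeclared)
  Line 4: use 'a' -> ERROR (undeclared)
  Line 5: use 'b' -> ERROR (undeclared)
  Line 6: use 'c' -> ERROR (undeclared)
  Line 7: declare 'b' -> declared = ['b']
Total undeclared variable errors: 6

6


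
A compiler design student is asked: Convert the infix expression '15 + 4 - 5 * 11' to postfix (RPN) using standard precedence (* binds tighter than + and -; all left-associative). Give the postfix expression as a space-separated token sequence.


Applying the shunting-yard algorithm:
  Operand 15 -> output
  Push '+' onto operator stack -> op-stack: [+]
  Operand 4 -> output
  See '-' (prec 1); top '+' (prec 1) >= it -> pop '+' to output
  Push '-' onto operator stack -> op-stack: [-]
  Operand 5 -> output
  Push '*' onto operator stack -> op-stack: [-, *]
  Operand 11 -> output
  End of input: pop '*' to output
  End of input: pop '-' to output
Postfix result: 15 4 + 5 11 * -

15 4 + 5 11 * -


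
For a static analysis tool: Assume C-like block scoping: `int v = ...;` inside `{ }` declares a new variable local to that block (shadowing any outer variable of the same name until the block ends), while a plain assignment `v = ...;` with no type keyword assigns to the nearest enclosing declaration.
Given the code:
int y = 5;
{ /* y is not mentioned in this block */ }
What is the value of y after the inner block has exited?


Analyzing scoping rules:
Outer scope: declares y = 5
Inner block: y is neither redeclared nor assigned -> unchanged
After the block -> 5
Result: 5

5


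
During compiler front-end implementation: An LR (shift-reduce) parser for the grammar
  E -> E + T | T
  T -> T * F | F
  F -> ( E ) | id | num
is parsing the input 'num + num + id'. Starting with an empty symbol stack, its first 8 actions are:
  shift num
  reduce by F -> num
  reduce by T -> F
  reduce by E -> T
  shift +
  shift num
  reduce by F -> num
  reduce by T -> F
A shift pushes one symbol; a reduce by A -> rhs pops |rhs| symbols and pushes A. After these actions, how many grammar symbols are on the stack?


Tracking the symbol stack through each action:
  Action 1: shift 'num' : push -> stack = [num] (size 1)
  Action 2: reduce by F -> num : pop 1, push F -> stack = [F] (size 1)
  Action 3: reduce by T -> F : pop 1, push T -> stack = [T] (size 1)
  Action 4: reduce by E -> T : pop 1, push E -> stack = [E] (size 1)
  Action 5: shift '+' : push -> stack = [E, +] (size 2)
  Action 6: shift 'num' : push -> stack = [E, +, num] (size 3)
  Action 7: reduce by F -> num : pop 1, push F -> stack = [E, +, F] (size 3)
  Action 8: reduce by T -> F : pop 1, push T -> stack = [E, +, T] (size 3)
Final stack size: 3

3


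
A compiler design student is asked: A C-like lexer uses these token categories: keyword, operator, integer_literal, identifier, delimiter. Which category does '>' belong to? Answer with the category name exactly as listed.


Token: '>'
Checking categories:
  identifier: no
  integer_literal: no
  operator: YES
  keyword: no
  delimiter: no
Category: operator

operator


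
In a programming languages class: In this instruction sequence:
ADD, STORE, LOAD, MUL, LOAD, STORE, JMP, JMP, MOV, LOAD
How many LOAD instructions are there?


Scanning instruction sequence for LOAD:
  Position 1: ADD
  Position 2: STORE
  Position 3: LOAD <- MATCH
  Position 4: MUL
  Position 5: LOAD <- MATCH
  Position 6: STORE
  Position 7: JMP
  Position 8: JMP
  Position 9: MOV
  Position 10: LOAD <- MATCH
Matches at positions: [3, 5, 10]
Total LOAD count: 3

3


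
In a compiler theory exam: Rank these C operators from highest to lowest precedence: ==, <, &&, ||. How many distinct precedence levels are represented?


Looking up precedence for each operator:
  == -> precedence 3
  < -> precedence 4
  && -> precedence 2
  || -> precedence 1
Sorted highest to lowest: <, ==, &&, ||
Distinct precedence values: [4, 3, 2, 1]
Number of distinct levels: 4

4


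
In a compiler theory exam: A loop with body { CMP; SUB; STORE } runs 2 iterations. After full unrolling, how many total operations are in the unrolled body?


Loop body operations: CMP, SUB, STORE (3 ops per iteration)
Unrolling 2 iterations:
  Iteration 1: CMP, SUB, STORE (3 ops)
  Iteration 2: CMP, SUB, STORE (3 ops)
Total: 2 iterations * 3 ops/iter = 6 operations

6


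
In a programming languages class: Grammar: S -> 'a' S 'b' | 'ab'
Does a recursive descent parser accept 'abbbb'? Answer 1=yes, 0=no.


Grammar accepts strings of the form a^n b^n (n >= 1)
Word: 'abbbb'
Counting: 1 a's and 4 b's
Check: 1 == 4? No
Mismatch: a-count != b-count
Rejected

0


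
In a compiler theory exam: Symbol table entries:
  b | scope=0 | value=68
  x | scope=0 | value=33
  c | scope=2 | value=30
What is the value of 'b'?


Searching symbol table for 'b':
  b | scope=0 | value=68 <- MATCH
  x | scope=0 | value=33
  c | scope=2 | value=30
Found 'b' at scope 0 with value 68

68


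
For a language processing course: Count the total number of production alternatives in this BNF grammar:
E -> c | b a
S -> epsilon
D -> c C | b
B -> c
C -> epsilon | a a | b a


Counting alternatives per rule:
  E: 2 alternative(s)
  S: 1 alternative(s)
  D: 2 alternative(s)
  B: 1 alternative(s)
  C: 3 alternative(s)
Sum: 2 + 1 + 2 + 1 + 3 = 9

9


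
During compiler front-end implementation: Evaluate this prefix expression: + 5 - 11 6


Parsing prefix expression: + 5 - 11 6
Step 1: Innermost operation '- 11 6'
  11 - 6 = 5
Step 2: Outer operation '+ 5 [5]'
  5 + 5 = 10

10


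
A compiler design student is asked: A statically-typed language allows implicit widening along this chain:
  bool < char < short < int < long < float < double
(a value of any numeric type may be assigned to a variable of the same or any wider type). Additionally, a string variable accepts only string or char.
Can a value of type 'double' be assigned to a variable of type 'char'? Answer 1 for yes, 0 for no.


Target variable type: char
Source value type: double
Numeric ranks: double=6, char=1
Widening allowed iff rank(source) <= rank(target): 6 <= 1? No
Result: 0

0


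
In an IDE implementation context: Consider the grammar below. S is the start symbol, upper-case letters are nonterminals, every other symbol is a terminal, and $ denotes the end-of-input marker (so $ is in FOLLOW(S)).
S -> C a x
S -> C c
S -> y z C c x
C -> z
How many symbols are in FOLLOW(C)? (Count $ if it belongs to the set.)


S is the start symbol and does not occur in any rule body, so FOLLOW(S) = {$}.
Examining every occurrence of C in a rule body:
  S -> C a x : C is followed by terminal 'a' -> add 'a'
  S -> C c : C is followed by terminal 'c' -> add 'c'
  S -> y z C c x : C is followed by terminal 'c' -> add 'c' (already in the set)
  C -> z : C does not occur in the body -> contributes nothing
FOLLOW(C) = {a, c}
Count: 2

2


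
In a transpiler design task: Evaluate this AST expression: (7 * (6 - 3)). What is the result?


Expression: (7 * (6 - 3))
Evaluating step by step:
  6 - 3 = 3
  7 * 3 = 21
Result: 21

21


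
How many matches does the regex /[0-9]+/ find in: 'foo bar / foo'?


Pattern: /[0-9]+/ (int literals)
Input: 'foo bar / foo'
Scanning for matches:
Total matches: 0

0


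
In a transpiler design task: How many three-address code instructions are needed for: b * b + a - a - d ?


Expression: b * b + a - a - d
Generating three-address code (respecting * over +/- precedence):
  Instruction 1: t1 = b * b
  Instruction 2: t2 = t1 + a
  Instruction 3: t3 = t2 - a
  Instruction 4: t4 = t3 - d
Total instructions: 4

4


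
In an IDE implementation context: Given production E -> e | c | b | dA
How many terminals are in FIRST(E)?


Production: E -> e | c | b | dA
Examining each alternative for leading terminals:
  E -> e : first terminal = 'e'
  E -> c : first terminal = 'c'
  E -> b : first terminal = 'b'
  E -> dA : first terminal = 'd'
FIRST(E) = {b, c, d, e}
Count: 4

4


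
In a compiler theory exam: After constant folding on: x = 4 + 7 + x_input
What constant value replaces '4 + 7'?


Identifying constant sub-expression:
  Original: x = 4 + 7 + x_input
  4 and 7 are both compile-time constants
  Evaluating: 4 + 7 = 11
  After folding: x = 11 + x_input

11


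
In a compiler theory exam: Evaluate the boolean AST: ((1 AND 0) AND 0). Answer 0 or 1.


Step 1: Evaluate inner node
  1 AND 0 = 0
Step 2: Evaluate root node
  0 AND 0 = 0

0


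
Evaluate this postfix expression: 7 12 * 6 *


Processing tokens left to right:
Push 7, Push 12
Pop 7 and 12, compute 7 * 12 = 84, push 84
Push 6
Pop 84 and 6, compute 84 * 6 = 504, push 504
Stack result: 504

504


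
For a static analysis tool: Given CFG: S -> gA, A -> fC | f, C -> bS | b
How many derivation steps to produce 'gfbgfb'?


Grammar: S -> gA, A -> fC | f, C -> bS | b
Deriving 'gfbgfb':
Step 1: S -> gA => gA
Step 2: A -> fC => gfC
Step 3: C -> bS => gfbS
Step 4: S -> gA => gfbgA
Step 5: A -> fC => gfbgfC
Step 6: C -> b => gfbgfb
Total derivation steps: 6

6


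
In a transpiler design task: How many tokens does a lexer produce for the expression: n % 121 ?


Scanning 'n % 121'
Token 1: 'n' -> identifier
Token 2: '%' -> operator
Token 3: '121' -> integer_literal
Total tokens: 3

3


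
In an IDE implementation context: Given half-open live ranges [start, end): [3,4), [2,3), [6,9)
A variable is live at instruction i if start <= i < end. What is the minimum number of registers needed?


Live ranges:
  Var0: [3, 4)
  Var1: [2, 3)
  Var2: [6, 9)
Sweep-line events (position, delta, active):
  pos=2 start -> active=1
  pos=3 end -> active=0
  pos=3 start -> active=1
  pos=4 end -> active=0
  pos=6 start -> active=1
  pos=9 end -> active=0
Maximum simultaneous active: 1
Minimum registers needed: 1

1


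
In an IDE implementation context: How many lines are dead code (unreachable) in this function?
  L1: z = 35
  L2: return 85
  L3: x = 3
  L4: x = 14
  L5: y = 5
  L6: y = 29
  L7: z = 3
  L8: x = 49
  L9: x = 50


Analyzing control flow:
  L1: reachable (before return)
  L2: reachable (return statement)
  L3: DEAD (after return at L2)
  L4: DEAD (after return at L2)
  L5: DEAD (after return at L2)
  L6: DEAD (after return at L2)
  L7: DEAD (after return at L2)
  L8: DEAD (after return at L2)
  L9: DEAD (after return at L2)
Return at L2, total lines = 9
Dead lines: L3 through L9
Count: 7

7


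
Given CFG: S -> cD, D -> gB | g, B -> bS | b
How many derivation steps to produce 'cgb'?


Grammar: S -> cD, D -> gB | g, B -> bS | b
Deriving 'cgb':
Step 1: S -> cD => cD
Step 2: D -> gB => cgB
Step 3: B -> b => cgb
Total derivation steps: 3

3


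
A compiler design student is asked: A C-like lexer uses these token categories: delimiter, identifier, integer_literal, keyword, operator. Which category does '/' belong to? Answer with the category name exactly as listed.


Token: '/'
Checking categories:
  identifier: no
  integer_literal: no
  operator: YES
  keyword: no
  delimiter: no
Category: operator

operator


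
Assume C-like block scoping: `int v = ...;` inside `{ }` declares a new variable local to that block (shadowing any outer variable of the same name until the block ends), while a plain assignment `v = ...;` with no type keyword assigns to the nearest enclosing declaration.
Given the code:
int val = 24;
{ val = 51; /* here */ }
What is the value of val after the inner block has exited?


Analyzing scoping rules:
Outer scope: declares val = 24
Inner block: 'val = 51;' has no type keyword, so it is an assignment to the outer val (no shadowing)
The assignment changed the outer variable itself, so the new value persists after the block -> 51
Result: 51

51


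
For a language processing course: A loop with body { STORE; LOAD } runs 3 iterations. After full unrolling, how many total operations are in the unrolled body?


Loop body operations: STORE, LOAD (2 ops per iteration)
Unrolling 3 iterations:
  Iteration 1: STORE, LOAD (2 ops)
  Iteration 2: STORE, LOAD (2 ops)
  Iteration 3: STORE, LOAD (2 ops)
Total: 3 iterations * 2 ops/iter = 6 operations

6
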